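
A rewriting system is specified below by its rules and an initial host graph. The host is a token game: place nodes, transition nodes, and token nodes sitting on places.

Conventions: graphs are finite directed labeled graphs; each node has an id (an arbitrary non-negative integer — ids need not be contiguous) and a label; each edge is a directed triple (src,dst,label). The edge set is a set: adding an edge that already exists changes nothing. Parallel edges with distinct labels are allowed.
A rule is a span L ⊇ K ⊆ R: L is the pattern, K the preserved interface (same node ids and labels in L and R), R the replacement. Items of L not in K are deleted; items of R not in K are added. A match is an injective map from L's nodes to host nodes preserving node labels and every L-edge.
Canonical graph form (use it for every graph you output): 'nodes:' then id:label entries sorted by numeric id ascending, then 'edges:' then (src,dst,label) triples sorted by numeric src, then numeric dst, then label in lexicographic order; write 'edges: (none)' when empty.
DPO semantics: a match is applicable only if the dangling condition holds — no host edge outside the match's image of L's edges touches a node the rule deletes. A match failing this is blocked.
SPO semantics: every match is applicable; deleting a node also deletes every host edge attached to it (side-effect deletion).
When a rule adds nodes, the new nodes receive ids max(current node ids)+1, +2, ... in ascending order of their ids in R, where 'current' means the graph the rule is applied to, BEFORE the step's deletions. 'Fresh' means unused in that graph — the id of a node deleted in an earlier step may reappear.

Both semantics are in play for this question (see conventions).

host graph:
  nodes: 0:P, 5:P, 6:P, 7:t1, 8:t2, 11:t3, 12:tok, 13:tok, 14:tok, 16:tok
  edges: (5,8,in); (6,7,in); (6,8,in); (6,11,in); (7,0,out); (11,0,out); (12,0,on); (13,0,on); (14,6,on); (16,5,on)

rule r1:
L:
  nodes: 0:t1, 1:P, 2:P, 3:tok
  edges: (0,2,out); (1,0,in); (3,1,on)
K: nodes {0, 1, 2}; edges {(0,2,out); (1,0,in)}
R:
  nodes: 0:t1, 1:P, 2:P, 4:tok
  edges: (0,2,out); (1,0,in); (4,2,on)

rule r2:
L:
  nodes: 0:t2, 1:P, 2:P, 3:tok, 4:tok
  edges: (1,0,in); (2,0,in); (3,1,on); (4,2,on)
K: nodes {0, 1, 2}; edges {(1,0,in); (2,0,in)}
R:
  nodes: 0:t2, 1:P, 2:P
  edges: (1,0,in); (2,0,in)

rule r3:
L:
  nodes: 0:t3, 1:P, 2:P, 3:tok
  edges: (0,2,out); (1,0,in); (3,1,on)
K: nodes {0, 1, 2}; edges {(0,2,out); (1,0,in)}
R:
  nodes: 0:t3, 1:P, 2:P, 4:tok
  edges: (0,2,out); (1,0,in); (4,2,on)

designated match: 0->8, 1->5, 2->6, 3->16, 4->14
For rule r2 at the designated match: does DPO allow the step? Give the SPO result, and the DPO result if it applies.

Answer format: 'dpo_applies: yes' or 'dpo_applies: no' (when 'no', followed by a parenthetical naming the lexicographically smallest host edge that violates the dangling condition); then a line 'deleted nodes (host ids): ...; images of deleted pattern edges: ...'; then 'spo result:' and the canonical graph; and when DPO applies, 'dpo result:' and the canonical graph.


dpo_applies: yes
deleted nodes (host ids): 14, 16; images of deleted pattern edges: (14,6,on); (16,5,on)
spo result:
nodes: 0:P, 5:P, 6:P, 7:t1, 8:t2, 11:t3, 12:tok, 13:tok
edges: (5,8,in); (6,7,in); (6,8,in); (6,11,in); (7,0,out); (11,0,out); (12,0,on); (13,0,on)
dpo result:
nodes: 0:P, 5:P, 6:P, 7:t1, 8:t2, 11:t3, 12:tok, 13:tok
edges: (5,8,in); (6,7,in); (6,8,in); (6,11,in); (7,0,out); (11,0,out); (12,0,on); (13,0,on)


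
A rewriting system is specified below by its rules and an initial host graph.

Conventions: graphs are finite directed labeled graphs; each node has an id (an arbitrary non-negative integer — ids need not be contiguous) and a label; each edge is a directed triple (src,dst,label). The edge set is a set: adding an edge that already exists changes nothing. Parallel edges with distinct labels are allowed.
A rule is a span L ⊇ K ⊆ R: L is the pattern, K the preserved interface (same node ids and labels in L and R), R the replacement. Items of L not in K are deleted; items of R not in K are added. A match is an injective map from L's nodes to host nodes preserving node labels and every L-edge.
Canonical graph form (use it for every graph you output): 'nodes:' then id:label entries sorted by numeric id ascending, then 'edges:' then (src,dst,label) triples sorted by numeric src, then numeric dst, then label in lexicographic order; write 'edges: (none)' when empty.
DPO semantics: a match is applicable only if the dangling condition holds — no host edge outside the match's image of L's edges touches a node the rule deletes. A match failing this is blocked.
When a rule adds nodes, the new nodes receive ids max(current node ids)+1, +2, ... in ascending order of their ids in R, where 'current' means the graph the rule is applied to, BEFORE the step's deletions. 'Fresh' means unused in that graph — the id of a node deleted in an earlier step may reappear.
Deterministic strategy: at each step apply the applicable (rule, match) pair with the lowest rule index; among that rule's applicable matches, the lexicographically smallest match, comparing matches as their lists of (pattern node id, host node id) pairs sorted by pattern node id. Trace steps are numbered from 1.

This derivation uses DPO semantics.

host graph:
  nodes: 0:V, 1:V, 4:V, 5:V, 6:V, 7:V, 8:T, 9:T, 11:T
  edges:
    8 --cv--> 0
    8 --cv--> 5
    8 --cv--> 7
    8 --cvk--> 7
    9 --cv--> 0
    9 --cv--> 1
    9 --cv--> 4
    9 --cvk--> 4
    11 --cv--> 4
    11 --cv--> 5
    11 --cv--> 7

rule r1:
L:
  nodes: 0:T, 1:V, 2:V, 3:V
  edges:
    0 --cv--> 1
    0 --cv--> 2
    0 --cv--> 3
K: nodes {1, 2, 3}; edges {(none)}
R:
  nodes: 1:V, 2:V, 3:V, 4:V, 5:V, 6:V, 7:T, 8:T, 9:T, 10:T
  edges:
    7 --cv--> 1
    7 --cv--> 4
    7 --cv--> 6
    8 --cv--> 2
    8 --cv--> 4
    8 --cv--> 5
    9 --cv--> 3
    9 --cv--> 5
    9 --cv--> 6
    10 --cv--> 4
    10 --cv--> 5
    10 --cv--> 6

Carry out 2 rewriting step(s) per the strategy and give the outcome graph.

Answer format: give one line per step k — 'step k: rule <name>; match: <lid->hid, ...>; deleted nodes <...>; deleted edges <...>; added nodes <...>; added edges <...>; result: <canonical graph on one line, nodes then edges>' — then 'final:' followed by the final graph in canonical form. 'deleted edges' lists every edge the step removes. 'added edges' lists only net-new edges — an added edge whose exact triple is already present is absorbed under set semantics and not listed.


step 1: rule r1; match: 0->11, 1->4, 2->5, 3->7; deleted nodes 11; deleted edges (11,4,cv); (11,5,cv); (11,7,cv); added nodes 12, 13, 14, 15, 16, 17, 18; added edges (15,4,cv); (15,12,cv); (15,14,cv); (16,5,cv); (16,12,cv); (16,13,cv); (17,7,cv); (17,13,cv); (17,14,cv); (18,12,cv); (18,13,cv); (18,14,cv); result: nodes: 0:V, 1:V, 4:V, 5:V, 6:V, 7:V, 8:T, 9:T, 12:V, 13:V, 14:V, 15:T, 16:T, 17:T, 18:T edges: (8,0,cv); (8,5,cv); (8,7,cv); (8,7,cvk); (9,0,cv); (9,1,cv); (9,4,cv); (9,4,cvk); (15,4,cv); (15,12,cv); (15,14,cv); (16,5,cv); (16,12,cv); (16,13,cv); (17,7,cv); (17,13,cv); (17,14,cv); (18,12,cv); (18,13,cv); (18,14,cv)
step 2: rule r1; match: 0->15, 1->4, 2->12, 3->14; deleted nodes 15; deleted edges (15,4,cv); (15,12,cv); (15,14,cv); added nodes 19, 20, 21, 22, 23, 24, 25; added edges (22,4,cv); (22,19,cv); (22,21,cv); (23,12,cv); (23,19,cv); (23,20,cv); (24,14,cv); (24,20,cv); (24,21,cv); (25,19,cv); (25,20,cv); (25,21,cv); result: nodes: 0:V, 1:V, 4:V, 5:V, 6:V, 7:V, 8:T, 9:T, 12:V, 13:V, 14:V, 16:T, 17:T, 18:T, 19:V, 20:V, 21:V, 22:T, 23:T, 24:T, 25:T edges: (8,0,cv); (8,5,cv); (8,7,cv); (8,7,cvk); (9,0,cv); (9,1,cv); (9,4,cv); (9,4,cvk); (16,5,cv); (16,12,cv); (16,13,cv); (17,7,cv); (17,13,cv); (17,14,cv); (18,12,cv); (18,13,cv); (18,14,cv); (22,4,cv); (22,19,cv); (22,21,cv); (23,12,cv); (23,19,cv); (23,20,cv); (24,14,cv); (24,20,cv); (24,21,cv); (25,19,cv); (25,20,cv); (25,21,cv)
final:
nodes: 0:V, 1:V, 4:V, 5:V, 6:V, 7:V, 8:T, 9:T, 12:V, 13:V, 14:V, 16:T, 17:T, 18:T, 19:V, 20:V, 21:V, 22:T, 23:T, 24:T, 25:T
edges: (8,0,cv); (8,5,cv); (8,7,cv); (8,7,cvk); (9,0,cv); (9,1,cv); (9,4,cv); (9,4,cvk); (16,5,cv); (16,12,cv); (16,13,cv); (17,7,cv); (17,13,cv); (17,14,cv); (18,12,cv); (18,13,cv); (18,14,cv); (22,4,cv); (22,19,cv); (22,21,cv); (23,12,cv); (23,19,cv); (23,20,cv); (24,14,cv); (24,20,cv); (24,21,cv); (25,19,cv); (25,20,cv); (25,21,cv)


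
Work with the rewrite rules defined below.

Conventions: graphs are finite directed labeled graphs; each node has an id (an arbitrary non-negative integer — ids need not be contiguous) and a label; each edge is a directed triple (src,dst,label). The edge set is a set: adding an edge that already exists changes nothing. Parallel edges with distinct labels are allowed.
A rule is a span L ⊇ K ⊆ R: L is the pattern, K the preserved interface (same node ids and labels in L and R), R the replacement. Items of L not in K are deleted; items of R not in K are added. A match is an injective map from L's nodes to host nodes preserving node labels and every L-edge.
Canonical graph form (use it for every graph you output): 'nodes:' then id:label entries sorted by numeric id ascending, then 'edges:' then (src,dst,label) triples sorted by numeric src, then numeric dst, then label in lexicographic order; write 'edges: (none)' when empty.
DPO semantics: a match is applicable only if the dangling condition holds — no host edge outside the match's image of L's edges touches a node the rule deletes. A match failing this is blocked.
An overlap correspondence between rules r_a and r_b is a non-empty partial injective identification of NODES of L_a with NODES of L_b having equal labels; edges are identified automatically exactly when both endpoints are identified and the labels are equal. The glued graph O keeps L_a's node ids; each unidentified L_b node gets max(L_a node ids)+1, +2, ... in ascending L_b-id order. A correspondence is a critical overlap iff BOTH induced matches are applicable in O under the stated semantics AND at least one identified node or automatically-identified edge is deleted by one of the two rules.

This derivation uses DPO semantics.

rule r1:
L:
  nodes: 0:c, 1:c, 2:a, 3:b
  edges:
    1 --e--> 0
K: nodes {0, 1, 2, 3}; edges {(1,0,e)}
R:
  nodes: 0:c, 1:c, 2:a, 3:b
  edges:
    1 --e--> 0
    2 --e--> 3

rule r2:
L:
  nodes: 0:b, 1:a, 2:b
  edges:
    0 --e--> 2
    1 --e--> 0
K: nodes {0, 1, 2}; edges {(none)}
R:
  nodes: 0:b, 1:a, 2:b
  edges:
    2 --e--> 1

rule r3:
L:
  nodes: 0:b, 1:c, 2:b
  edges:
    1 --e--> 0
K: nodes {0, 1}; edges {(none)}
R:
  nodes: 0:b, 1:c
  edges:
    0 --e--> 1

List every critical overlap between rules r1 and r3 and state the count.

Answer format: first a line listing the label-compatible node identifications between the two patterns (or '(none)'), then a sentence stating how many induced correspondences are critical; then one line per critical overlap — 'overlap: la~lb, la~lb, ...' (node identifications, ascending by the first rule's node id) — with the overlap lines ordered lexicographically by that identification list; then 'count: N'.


label-compatible node identifications between L(r1) and L(r3): 0~1, 1~1, 3~0, 3~2
3 of the induced correspondences are critical overlaps of r1 and r3.
overlap: 0~1, 3~2
overlap: 1~1, 3~2
overlap: 3~2
count: 3


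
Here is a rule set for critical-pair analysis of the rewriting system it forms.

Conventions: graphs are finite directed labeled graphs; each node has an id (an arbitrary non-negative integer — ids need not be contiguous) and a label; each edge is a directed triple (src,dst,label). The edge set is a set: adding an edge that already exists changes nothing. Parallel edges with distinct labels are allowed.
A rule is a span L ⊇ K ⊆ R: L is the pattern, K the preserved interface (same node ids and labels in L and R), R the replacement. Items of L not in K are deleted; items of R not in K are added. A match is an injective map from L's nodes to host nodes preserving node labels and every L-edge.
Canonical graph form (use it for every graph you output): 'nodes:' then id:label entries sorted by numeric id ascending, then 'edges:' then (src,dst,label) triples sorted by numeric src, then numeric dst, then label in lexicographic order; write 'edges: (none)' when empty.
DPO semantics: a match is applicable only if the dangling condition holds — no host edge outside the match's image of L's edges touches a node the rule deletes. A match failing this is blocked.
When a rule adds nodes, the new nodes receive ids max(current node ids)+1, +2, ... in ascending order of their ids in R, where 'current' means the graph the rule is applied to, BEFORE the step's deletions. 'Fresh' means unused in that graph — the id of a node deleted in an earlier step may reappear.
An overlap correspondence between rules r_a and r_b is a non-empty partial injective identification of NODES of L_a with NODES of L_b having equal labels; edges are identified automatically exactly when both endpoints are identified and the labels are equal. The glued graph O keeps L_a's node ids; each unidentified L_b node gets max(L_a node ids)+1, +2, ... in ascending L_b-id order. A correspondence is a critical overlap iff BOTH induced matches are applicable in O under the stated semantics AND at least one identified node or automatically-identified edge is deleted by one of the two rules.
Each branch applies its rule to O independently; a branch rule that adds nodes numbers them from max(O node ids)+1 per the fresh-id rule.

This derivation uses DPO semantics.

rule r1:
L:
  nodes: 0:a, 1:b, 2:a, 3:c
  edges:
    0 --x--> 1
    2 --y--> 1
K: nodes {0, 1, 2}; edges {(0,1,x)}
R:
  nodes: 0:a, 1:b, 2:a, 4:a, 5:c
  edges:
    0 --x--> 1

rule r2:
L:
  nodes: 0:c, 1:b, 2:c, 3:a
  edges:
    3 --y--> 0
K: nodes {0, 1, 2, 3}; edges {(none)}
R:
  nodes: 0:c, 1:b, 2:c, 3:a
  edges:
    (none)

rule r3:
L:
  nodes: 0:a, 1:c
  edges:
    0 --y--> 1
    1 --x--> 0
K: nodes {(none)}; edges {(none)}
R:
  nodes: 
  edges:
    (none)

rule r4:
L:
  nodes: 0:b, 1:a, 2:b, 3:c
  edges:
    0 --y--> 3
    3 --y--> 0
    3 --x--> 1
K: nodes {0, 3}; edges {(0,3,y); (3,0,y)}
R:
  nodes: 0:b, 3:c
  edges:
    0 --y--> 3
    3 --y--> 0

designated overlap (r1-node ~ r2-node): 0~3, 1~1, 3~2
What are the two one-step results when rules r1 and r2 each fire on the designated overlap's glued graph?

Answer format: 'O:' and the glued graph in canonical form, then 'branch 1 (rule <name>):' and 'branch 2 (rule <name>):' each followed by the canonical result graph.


O:
nodes: 0:a, 1:b, 2:a, 3:c, 4:c
edges: (0,1,x); (0,4,y); (2,1,y)
branch 1 (rule r1):
nodes: 0:a, 1:b, 2:a, 4:c, 5:a, 6:c
edges: (0,1,x); (0,4,y)
branch 2 (rule r2):
nodes: 0:a, 1:b, 2:a, 3:c, 4:c
edges: (0,1,x); (2,1,y)


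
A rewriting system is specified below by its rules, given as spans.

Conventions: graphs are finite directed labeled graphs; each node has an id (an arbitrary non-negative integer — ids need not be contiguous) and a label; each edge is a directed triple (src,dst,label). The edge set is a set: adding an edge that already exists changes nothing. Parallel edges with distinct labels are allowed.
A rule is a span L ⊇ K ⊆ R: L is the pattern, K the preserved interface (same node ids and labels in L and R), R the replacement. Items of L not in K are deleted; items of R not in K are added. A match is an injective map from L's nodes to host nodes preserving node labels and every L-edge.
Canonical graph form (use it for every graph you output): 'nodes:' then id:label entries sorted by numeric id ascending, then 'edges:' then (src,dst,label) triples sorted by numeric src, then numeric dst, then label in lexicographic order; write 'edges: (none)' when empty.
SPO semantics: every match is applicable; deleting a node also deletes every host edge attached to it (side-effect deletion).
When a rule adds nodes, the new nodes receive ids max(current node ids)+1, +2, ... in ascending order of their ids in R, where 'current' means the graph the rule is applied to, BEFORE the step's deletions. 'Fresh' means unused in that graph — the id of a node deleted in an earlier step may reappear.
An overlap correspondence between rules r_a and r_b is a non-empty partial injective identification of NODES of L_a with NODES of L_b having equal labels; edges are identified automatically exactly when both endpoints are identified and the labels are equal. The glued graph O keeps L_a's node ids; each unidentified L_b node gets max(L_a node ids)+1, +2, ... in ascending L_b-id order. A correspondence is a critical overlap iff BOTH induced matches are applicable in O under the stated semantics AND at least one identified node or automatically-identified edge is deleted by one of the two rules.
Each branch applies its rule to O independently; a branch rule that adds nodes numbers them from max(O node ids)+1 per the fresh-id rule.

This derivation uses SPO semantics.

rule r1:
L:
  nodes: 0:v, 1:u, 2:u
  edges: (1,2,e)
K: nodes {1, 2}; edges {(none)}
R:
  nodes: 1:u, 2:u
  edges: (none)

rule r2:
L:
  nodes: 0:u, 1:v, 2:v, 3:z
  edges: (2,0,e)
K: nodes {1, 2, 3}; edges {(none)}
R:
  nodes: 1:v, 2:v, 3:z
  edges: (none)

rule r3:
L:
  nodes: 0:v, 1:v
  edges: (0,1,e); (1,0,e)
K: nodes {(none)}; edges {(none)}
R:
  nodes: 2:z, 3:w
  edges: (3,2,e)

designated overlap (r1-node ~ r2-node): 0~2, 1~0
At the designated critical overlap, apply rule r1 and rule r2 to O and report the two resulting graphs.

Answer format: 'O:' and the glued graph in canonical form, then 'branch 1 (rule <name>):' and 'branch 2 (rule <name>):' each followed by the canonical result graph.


O:
nodes: 0:v, 1:u, 2:u, 3:v, 4:z
edges: (0,1,e); (1,2,e)
branch 1 (rule r1):
nodes: 1:u, 2:u, 3:v, 4:z
edges: (none)
branch 2 (rule r2):
nodes: 0:v, 2:u, 3:v, 4:z
edges: (none)


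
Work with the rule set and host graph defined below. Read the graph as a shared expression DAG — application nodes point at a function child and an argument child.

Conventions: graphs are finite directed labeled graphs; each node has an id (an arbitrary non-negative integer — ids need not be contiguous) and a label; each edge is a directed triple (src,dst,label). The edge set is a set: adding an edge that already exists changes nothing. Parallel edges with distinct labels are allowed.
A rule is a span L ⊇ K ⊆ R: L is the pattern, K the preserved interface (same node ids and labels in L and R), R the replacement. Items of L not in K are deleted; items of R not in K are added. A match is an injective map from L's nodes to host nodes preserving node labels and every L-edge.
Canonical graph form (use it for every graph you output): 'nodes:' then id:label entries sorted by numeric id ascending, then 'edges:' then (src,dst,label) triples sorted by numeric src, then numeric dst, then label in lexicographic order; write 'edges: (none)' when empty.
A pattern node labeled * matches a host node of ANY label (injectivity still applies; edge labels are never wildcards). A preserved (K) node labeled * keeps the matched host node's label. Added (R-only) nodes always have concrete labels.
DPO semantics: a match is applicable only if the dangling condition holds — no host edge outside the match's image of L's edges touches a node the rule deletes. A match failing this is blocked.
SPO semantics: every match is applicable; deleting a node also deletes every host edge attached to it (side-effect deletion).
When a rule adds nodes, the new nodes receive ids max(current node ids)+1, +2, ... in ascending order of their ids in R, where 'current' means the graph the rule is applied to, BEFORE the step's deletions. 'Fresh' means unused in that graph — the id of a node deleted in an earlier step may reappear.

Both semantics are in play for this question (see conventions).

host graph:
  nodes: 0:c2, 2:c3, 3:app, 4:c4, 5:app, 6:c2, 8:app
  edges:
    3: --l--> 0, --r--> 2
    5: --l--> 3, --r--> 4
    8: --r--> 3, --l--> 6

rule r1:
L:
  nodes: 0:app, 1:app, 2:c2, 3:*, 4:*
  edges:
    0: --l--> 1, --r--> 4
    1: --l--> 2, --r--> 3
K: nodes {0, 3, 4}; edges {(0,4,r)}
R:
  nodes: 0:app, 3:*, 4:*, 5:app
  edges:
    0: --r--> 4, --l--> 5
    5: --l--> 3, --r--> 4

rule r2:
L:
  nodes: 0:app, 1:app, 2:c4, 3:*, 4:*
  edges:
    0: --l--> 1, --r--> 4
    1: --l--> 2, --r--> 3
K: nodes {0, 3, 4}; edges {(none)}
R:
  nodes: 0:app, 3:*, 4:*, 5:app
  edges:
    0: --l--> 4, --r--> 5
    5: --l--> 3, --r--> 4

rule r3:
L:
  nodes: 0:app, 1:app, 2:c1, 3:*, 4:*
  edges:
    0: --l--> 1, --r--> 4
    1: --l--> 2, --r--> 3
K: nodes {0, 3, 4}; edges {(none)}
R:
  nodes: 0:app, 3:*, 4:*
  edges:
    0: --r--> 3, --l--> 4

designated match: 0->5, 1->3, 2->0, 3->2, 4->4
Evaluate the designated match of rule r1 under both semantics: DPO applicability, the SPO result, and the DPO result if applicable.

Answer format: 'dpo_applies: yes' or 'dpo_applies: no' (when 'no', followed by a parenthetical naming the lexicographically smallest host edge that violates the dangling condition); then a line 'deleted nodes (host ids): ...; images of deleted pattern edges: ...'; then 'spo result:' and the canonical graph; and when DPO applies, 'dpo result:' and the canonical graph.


dpo_applies: no
(the rule deletes node 3, which keeps host edge (8,3,r) outside the match image — the dangling condition fails, DPO blocks; SPO proceeds and side-deletes such edges)
deleted nodes (host ids): 0, 3; images of deleted pattern edges: (3,0,l); (3,2,r); (5,3,l)
spo result:
nodes: 2:c3, 4:c4, 5:app, 6:c2, 8:app, 9:app
edges: (5,4,r); (5,9,l); (8,6,l); (9,2,l); (9,4,r)


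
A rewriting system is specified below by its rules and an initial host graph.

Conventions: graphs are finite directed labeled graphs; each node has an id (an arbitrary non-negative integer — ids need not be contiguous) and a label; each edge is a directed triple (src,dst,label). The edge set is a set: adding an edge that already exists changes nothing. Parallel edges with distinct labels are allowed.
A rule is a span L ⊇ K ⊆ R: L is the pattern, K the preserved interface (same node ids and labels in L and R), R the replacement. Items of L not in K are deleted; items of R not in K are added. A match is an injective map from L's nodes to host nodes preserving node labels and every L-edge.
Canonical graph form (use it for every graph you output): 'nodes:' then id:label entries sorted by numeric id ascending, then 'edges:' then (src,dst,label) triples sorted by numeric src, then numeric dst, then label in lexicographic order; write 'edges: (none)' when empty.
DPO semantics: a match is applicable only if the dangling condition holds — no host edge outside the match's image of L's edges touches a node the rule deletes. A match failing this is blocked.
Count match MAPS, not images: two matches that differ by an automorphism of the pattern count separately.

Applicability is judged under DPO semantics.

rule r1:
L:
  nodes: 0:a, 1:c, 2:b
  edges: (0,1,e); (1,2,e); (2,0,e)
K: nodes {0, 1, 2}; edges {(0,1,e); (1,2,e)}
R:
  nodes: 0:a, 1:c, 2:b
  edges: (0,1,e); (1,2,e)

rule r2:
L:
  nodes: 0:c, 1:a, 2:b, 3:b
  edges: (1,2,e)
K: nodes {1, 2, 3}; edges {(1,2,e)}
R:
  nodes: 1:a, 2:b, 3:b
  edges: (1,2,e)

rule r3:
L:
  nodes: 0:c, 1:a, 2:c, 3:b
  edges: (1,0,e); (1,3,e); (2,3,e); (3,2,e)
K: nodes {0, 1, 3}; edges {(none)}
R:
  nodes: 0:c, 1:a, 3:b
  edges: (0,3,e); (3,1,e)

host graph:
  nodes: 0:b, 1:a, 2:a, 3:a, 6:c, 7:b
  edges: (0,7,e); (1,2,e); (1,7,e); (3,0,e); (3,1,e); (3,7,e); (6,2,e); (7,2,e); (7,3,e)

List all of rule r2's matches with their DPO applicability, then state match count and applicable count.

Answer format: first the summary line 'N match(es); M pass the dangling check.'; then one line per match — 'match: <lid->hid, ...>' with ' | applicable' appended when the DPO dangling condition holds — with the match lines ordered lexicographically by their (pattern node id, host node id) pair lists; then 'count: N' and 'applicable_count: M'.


3 match(es); 0 pass the dangling check.
match: 0->6, 1->1, 2->7, 3->0
match: 0->6, 1->3, 2->0, 3->7
match: 0->6, 1->3, 2->7, 3->0
count: 3
applicable_count: 0


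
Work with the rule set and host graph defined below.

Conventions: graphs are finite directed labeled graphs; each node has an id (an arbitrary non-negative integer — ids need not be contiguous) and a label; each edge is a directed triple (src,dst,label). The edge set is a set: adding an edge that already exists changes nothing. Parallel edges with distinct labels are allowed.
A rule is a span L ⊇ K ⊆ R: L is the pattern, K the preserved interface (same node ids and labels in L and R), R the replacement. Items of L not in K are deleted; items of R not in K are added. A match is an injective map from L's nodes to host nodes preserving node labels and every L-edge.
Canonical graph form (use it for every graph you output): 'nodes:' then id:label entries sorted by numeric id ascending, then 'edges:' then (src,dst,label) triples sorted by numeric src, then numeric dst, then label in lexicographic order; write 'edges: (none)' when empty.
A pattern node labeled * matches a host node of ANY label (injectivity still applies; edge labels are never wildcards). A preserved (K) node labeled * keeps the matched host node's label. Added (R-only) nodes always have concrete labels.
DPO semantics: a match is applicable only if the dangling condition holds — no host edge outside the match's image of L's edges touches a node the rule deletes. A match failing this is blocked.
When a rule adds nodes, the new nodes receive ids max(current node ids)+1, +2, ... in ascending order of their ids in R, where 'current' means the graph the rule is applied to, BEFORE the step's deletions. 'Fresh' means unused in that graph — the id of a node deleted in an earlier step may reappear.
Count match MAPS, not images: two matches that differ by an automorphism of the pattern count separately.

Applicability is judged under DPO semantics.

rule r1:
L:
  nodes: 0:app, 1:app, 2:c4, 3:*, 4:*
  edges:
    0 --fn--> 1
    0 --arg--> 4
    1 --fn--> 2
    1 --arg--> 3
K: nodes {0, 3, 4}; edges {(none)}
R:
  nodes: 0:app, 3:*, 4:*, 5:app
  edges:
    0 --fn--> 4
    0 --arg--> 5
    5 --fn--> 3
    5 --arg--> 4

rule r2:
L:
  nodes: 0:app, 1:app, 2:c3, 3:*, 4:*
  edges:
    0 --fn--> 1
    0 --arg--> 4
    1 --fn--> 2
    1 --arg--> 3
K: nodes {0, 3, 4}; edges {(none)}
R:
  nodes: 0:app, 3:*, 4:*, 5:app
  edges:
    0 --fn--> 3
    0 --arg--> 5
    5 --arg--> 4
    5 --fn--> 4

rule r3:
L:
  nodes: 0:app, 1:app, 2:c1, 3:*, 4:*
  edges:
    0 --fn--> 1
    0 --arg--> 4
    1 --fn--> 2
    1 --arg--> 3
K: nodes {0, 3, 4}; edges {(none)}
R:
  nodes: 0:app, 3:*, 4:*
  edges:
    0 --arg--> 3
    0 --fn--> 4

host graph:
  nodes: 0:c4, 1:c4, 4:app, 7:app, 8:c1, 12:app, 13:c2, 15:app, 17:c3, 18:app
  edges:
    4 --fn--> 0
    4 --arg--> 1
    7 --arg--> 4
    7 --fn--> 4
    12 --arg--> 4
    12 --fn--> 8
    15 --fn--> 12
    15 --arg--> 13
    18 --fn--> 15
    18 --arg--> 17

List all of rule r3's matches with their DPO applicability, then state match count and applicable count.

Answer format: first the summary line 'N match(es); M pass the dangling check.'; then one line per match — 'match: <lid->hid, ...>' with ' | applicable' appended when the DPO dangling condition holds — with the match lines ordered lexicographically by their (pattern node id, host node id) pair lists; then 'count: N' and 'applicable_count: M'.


1 match(es); 1 pass the dangling check.
match: 0->15, 1->12, 2->8, 3->4, 4->13 | applicable
count: 1
applicable_count: 1


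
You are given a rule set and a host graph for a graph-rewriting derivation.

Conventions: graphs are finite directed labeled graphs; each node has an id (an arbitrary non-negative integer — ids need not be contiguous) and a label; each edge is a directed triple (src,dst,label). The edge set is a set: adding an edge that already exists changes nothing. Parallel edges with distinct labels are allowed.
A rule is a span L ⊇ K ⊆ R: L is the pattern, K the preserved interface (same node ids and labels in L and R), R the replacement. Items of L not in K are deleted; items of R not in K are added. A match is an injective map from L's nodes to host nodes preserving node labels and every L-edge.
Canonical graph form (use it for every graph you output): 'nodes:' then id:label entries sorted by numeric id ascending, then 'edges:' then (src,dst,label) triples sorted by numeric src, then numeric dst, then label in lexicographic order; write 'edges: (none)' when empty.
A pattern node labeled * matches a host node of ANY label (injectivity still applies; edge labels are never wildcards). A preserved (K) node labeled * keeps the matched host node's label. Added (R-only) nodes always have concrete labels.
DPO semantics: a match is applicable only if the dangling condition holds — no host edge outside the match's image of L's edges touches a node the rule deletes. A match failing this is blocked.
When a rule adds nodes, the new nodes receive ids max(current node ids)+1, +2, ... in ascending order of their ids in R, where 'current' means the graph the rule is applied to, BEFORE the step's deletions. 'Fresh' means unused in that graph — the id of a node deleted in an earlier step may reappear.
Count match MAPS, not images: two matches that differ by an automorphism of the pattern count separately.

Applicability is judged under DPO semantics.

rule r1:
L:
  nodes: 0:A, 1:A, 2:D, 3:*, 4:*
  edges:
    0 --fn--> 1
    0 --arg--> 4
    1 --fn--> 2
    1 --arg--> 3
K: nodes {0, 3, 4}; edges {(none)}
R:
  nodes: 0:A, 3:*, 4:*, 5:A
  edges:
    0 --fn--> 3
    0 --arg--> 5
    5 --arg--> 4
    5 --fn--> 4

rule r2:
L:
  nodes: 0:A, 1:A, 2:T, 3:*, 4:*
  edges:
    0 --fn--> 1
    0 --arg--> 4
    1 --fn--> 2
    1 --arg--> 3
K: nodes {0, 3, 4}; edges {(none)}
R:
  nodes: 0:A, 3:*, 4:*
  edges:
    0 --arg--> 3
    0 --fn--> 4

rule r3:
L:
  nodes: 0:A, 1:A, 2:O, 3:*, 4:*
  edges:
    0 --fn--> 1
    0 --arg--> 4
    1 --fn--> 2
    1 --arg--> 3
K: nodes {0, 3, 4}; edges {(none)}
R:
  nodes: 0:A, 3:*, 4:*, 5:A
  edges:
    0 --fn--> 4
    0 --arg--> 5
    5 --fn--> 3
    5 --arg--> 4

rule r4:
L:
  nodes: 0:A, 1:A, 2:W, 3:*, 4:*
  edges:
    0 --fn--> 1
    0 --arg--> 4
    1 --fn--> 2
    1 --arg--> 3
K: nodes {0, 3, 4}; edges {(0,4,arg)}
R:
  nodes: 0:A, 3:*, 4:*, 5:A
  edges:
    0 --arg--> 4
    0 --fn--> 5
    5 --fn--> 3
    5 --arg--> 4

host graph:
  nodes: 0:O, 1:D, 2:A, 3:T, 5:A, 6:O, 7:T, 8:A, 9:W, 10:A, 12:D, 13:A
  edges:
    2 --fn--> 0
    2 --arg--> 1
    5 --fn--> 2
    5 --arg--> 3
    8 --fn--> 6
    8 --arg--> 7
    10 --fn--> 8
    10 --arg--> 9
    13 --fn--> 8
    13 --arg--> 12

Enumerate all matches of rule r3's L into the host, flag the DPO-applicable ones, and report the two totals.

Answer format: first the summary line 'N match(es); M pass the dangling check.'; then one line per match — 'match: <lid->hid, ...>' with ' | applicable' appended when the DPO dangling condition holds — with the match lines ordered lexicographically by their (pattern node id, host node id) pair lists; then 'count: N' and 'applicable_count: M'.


3 match(es); 1 pass the dangling check.
match: 0->5, 1->2, 2->0, 3->1, 4->3 | applicable
match: 0->10, 1->8, 2->6, 3->7, 4->9
match: 0->13, 1->8, 2->6, 3->7, 4->12
count: 3
applicable_count: 1


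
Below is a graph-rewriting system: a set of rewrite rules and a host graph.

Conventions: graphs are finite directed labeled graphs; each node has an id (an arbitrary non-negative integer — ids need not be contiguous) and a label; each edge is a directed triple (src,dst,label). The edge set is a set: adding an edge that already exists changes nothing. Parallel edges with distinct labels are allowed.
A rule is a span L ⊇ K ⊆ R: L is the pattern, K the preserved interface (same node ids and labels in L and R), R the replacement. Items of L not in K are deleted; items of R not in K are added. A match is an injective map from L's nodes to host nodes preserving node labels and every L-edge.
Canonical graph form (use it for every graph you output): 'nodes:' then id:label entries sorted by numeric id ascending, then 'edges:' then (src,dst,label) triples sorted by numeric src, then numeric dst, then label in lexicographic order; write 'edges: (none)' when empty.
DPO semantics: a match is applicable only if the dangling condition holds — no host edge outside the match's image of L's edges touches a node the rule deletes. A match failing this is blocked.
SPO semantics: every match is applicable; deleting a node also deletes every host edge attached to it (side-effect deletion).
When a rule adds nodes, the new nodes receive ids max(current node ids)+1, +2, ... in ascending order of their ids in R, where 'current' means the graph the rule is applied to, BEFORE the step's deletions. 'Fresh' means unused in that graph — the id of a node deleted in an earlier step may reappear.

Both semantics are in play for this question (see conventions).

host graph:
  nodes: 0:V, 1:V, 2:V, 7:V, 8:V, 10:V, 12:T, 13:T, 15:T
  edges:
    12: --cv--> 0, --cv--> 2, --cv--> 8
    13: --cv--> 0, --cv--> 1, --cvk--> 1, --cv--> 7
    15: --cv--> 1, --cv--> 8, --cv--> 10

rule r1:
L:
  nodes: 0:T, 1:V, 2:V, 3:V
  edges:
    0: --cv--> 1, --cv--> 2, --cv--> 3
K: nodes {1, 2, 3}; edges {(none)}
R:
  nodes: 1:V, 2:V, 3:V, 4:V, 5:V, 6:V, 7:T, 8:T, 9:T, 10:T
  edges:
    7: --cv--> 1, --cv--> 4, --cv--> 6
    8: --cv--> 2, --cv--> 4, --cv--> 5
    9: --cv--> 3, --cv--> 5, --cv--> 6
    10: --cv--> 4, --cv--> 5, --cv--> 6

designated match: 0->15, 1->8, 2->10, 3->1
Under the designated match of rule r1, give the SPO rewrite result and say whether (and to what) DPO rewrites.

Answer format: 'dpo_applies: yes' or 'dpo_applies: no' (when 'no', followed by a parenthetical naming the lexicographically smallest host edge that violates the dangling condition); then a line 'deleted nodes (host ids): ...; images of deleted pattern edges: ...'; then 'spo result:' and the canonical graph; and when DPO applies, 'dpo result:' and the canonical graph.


dpo_applies: yes
deleted nodes (host ids): 15; images of deleted pattern edges: (15,1,cv); (15,8,cv); (15,10,cv)
spo result:
nodes: 0:V, 1:V, 2:V, 7:V, 8:V, 10:V, 12:T, 13:T, 16:V, 17:V, 18:V, 19:T, 20:T, 21:T, 22:T
edges: (12,0,cv); (12,2,cv); (12,8,cv); (13,0,cv); (13,1,cv); (13,1,cvk); (13,7,cv); (19,8,cv); (19,16,cv); (19,18,cv); (20,10,cv); (20,16,cv); (20,17,cv); (21,1,cv); (21,17,cv); (21,18,cv); (22,16,cv); (22,17,cv); (22,18,cv)
dpo result:
nodes: 0:V, 1:V, 2:V, 7:V, 8:V, 10:V, 12:T, 13:T, 16:V, 17:V, 18:V, 19:T, 20:T, 21:T, 22:T
edges: (12,0,cv); (12,2,cv); (12,8,cv); (13,0,cv); (13,1,cv); (13,1,cvk); (13,7,cv); (19,8,cv); (19,16,cv); (19,18,cv); (20,10,cv); (20,16,cv); (20,17,cv); (21,1,cv); (21,17,cv); (21,18,cv); (22,16,cv); (22,17,cv); (22,18,cv)


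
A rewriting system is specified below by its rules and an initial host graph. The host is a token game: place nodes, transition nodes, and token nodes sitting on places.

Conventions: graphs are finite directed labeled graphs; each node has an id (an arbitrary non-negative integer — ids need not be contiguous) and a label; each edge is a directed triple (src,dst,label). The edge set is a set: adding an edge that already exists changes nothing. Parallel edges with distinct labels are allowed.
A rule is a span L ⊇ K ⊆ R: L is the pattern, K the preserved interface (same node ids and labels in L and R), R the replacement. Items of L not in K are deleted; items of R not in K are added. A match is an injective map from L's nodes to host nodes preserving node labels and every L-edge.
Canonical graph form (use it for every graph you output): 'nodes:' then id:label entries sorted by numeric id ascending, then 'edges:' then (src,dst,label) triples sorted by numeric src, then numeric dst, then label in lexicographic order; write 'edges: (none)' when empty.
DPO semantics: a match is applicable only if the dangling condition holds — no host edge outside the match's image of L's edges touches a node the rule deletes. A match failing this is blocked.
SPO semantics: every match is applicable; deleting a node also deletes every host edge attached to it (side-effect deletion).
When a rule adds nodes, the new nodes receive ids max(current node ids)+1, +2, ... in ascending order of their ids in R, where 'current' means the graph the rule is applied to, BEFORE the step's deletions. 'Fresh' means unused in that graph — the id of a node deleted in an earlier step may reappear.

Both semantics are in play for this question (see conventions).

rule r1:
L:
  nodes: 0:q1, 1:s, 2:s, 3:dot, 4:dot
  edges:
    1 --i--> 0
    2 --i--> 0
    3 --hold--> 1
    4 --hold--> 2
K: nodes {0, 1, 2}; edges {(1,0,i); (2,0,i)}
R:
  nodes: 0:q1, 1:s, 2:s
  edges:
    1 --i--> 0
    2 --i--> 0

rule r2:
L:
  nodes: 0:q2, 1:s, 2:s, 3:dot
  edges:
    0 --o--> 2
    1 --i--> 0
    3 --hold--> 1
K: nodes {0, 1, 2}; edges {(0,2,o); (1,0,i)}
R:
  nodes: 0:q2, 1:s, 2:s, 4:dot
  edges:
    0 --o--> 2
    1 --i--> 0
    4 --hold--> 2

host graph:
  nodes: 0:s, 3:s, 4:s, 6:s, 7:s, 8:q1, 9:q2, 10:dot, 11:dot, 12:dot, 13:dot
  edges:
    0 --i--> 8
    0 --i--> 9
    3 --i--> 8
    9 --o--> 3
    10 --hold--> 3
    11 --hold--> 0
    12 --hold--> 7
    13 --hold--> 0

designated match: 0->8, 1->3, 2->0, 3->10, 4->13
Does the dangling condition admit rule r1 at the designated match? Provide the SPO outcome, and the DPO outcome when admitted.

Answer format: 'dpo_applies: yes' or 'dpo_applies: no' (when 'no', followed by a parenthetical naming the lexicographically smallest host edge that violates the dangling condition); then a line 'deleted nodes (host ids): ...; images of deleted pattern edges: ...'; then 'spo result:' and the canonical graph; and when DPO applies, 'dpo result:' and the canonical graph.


dpo_applies: yes
deleted nodes (host ids): 10, 13; images of deleted pattern edges: (10,3,hold); (13,0,hold)
spo result:
nodes: 0:s, 3:s, 4:s, 6:s, 7:s, 8:q1, 9:q2, 11:dot, 12:dot
edges: (0,8,i); (0,9,i); (3,8,i); (9,3,o); (11,0,hold); (12,7,hold)
dpo result:
nodes: 0:s, 3:s, 4:s, 6:s, 7:s, 8:q1, 9:q2, 11:dot, 12:dot
edges: (0,8,i); (0,9,i); (3,8,i); (9,3,o); (11,0,hold); (12,7,hold)


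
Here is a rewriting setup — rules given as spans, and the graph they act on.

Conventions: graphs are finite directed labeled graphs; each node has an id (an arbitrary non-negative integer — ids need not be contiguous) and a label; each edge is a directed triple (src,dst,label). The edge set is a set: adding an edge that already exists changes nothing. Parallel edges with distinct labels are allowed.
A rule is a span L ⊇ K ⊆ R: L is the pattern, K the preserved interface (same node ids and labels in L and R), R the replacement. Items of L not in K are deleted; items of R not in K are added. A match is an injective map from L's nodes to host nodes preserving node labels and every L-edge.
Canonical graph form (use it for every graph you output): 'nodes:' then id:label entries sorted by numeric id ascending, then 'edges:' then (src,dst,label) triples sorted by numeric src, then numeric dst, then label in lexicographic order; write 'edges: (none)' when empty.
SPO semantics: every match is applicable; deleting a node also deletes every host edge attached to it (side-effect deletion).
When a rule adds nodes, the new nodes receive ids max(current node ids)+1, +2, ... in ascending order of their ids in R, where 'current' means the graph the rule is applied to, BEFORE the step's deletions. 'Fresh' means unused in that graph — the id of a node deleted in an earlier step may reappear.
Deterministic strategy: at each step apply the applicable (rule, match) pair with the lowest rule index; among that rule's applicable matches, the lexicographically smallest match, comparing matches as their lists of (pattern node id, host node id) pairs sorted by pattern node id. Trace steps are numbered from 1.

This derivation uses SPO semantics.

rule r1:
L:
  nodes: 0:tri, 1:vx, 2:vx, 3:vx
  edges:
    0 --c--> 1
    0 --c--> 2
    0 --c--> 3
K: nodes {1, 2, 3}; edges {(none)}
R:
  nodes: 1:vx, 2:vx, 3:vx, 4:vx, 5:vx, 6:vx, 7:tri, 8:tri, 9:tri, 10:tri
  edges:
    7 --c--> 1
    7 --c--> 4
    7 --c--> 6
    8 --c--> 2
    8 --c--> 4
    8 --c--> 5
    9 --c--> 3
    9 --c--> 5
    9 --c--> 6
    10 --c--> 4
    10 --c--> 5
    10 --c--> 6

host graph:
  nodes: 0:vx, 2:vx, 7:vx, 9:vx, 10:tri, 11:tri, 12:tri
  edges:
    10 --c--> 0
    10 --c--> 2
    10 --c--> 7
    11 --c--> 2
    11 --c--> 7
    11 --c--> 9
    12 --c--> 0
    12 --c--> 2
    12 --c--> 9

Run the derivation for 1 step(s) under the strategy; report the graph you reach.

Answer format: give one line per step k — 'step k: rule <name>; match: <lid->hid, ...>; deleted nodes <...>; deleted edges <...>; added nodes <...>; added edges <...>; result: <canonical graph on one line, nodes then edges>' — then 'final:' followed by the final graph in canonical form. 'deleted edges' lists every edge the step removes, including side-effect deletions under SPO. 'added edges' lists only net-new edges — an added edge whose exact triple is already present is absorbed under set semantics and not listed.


step 1: rule r1; match: 0->10, 1->0, 2->2, 3->7; deleted nodes 10; deleted edges (10,0,c); (10,2,c); (10,7,c); added nodes 13, 14, 15, 16, 17, 18, 19; added edges (16,0,c); (16,13,c); (16,15,c); (17,2,c); (17,13,c); (17,14,c); (18,7,c); (18,14,c); (18,15,c); (19,13,c); (19,14,c); (19,15,c); result: nodes: 0:vx, 2:vx, 7:vx, 9:vx, 11:tri, 12:tri, 13:vx, 14:vx, 15:vx, 16:tri, 17:tri, 18:tri, 19:tri edges: (11,2,c); (11,7,c); (11,9,c); (12,0,c); (12,2,c); (12,9,c); (16,0,c); (16,13,c); (16,15,c); (17,2,c); (17,13,c); (17,14,c); (18,7,c); (18,14,c); (18,15,c); (19,13,c); (19,14,c); (19,15,c)
final:
nodes: 0:vx, 2:vx, 7:vx, 9:vx, 11:tri, 12:tri, 13:vx, 14:vx, 15:vx, 16:tri, 17:tri, 18:tri, 19:tri
edges: (11,2,c); (11,7,c); (11,9,c); (12,0,c); (12,2,c); (12,9,c); (16,0,c); (16,13,c); (16,15,c); (17,2,c); (17,13,c); (17,14,c); (18,7,c); (18,14,c); (18,15,c); (19,13,c); (19,14,c); (19,15,c)
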